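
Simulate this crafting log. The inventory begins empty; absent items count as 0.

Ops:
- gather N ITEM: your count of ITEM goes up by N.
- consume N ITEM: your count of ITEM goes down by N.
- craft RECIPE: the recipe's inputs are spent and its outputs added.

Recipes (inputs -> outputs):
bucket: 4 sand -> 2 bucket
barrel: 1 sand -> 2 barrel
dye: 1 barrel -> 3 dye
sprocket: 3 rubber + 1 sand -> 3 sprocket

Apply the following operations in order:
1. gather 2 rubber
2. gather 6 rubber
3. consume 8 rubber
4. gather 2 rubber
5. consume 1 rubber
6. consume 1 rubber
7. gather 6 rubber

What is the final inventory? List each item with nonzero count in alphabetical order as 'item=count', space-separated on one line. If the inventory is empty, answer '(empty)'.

After 1 (gather 2 rubber): rubber=2
After 2 (gather 6 rubber): rubber=8
After 3 (consume 8 rubber): (empty)
After 4 (gather 2 rubber): rubber=2
After 5 (consume 1 rubber): rubber=1
After 6 (consume 1 rubber): (empty)
After 7 (gather 6 rubber): rubber=6

Answer: rubber=6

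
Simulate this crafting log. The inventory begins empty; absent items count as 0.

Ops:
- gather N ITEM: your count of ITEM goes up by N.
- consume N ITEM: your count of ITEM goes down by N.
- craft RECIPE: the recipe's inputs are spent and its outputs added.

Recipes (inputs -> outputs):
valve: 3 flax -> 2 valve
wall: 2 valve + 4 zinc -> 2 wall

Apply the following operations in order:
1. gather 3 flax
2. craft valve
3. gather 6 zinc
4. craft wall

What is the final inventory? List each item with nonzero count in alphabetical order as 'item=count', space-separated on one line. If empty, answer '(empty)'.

After 1 (gather 3 flax): flax=3
After 2 (craft valve): valve=2
After 3 (gather 6 zinc): valve=2 zinc=6
After 4 (craft wall): wall=2 zinc=2

Answer: wall=2 zinc=2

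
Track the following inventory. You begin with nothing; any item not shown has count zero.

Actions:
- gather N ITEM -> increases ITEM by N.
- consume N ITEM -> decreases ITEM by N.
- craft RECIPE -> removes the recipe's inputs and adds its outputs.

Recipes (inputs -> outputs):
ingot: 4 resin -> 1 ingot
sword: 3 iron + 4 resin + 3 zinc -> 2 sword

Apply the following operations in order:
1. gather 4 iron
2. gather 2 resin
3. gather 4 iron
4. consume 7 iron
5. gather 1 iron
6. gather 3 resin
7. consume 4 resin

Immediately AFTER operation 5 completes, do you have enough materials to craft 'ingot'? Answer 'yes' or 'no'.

Answer: no

Derivation:
After 1 (gather 4 iron): iron=4
After 2 (gather 2 resin): iron=4 resin=2
After 3 (gather 4 iron): iron=8 resin=2
After 4 (consume 7 iron): iron=1 resin=2
After 5 (gather 1 iron): iron=2 resin=2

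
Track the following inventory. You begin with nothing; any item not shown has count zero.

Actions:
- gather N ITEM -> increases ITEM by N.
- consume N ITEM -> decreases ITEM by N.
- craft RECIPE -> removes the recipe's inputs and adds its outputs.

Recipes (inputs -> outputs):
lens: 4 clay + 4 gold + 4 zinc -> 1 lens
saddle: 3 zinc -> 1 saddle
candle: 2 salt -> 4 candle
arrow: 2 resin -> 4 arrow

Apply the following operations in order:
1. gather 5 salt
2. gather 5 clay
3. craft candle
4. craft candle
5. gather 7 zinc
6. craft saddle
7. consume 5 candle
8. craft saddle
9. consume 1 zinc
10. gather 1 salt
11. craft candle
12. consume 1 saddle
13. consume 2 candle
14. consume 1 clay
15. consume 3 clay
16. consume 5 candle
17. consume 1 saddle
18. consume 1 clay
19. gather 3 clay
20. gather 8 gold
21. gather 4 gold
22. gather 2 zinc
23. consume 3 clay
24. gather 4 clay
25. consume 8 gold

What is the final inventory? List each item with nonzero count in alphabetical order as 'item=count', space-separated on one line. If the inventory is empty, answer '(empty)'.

After 1 (gather 5 salt): salt=5
After 2 (gather 5 clay): clay=5 salt=5
After 3 (craft candle): candle=4 clay=5 salt=3
After 4 (craft candle): candle=8 clay=5 salt=1
After 5 (gather 7 zinc): candle=8 clay=5 salt=1 zinc=7
After 6 (craft saddle): candle=8 clay=5 saddle=1 salt=1 zinc=4
After 7 (consume 5 candle): candle=3 clay=5 saddle=1 salt=1 zinc=4
After 8 (craft saddle): candle=3 clay=5 saddle=2 salt=1 zinc=1
After 9 (consume 1 zinc): candle=3 clay=5 saddle=2 salt=1
After 10 (gather 1 salt): candle=3 clay=5 saddle=2 salt=2
After 11 (craft candle): candle=7 clay=5 saddle=2
After 12 (consume 1 saddle): candle=7 clay=5 saddle=1
After 13 (consume 2 candle): candle=5 clay=5 saddle=1
After 14 (consume 1 clay): candle=5 clay=4 saddle=1
After 15 (consume 3 clay): candle=5 clay=1 saddle=1
After 16 (consume 5 candle): clay=1 saddle=1
After 17 (consume 1 saddle): clay=1
After 18 (consume 1 clay): (empty)
After 19 (gather 3 clay): clay=3
After 20 (gather 8 gold): clay=3 gold=8
After 21 (gather 4 gold): clay=3 gold=12
After 22 (gather 2 zinc): clay=3 gold=12 zinc=2
After 23 (consume 3 clay): gold=12 zinc=2
After 24 (gather 4 clay): clay=4 gold=12 zinc=2
After 25 (consume 8 gold): clay=4 gold=4 zinc=2

Answer: clay=4 gold=4 zinc=2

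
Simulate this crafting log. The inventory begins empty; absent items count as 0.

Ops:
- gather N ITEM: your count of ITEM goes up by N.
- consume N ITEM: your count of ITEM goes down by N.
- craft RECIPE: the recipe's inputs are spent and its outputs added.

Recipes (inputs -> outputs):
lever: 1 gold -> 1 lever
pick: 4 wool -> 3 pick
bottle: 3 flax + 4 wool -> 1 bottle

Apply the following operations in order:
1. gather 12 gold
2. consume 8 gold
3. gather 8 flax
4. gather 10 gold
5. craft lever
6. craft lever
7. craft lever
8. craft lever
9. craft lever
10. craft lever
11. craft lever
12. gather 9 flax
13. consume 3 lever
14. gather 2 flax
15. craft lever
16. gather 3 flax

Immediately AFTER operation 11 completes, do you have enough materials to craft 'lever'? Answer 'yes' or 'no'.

Answer: yes

Derivation:
After 1 (gather 12 gold): gold=12
After 2 (consume 8 gold): gold=4
After 3 (gather 8 flax): flax=8 gold=4
After 4 (gather 10 gold): flax=8 gold=14
After 5 (craft lever): flax=8 gold=13 lever=1
After 6 (craft lever): flax=8 gold=12 lever=2
After 7 (craft lever): flax=8 gold=11 lever=3
After 8 (craft lever): flax=8 gold=10 lever=4
After 9 (craft lever): flax=8 gold=9 lever=5
After 10 (craft lever): flax=8 gold=8 lever=6
After 11 (craft lever): flax=8 gold=7 lever=7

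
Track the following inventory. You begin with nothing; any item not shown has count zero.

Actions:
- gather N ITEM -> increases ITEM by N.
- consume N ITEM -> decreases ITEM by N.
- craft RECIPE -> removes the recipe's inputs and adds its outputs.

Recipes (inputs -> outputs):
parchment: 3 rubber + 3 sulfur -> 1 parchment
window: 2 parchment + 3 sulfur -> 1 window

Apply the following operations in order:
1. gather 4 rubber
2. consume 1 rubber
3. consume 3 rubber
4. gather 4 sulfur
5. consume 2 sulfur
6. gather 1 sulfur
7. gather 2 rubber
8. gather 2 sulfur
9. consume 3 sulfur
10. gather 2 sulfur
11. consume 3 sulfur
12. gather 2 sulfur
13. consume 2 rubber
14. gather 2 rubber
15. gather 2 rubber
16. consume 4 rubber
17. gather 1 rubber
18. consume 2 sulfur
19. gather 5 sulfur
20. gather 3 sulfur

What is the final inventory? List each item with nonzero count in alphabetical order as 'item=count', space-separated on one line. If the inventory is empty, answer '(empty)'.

After 1 (gather 4 rubber): rubber=4
After 2 (consume 1 rubber): rubber=3
After 3 (consume 3 rubber): (empty)
After 4 (gather 4 sulfur): sulfur=4
After 5 (consume 2 sulfur): sulfur=2
After 6 (gather 1 sulfur): sulfur=3
After 7 (gather 2 rubber): rubber=2 sulfur=3
After 8 (gather 2 sulfur): rubber=2 sulfur=5
After 9 (consume 3 sulfur): rubber=2 sulfur=2
After 10 (gather 2 sulfur): rubber=2 sulfur=4
After 11 (consume 3 sulfur): rubber=2 sulfur=1
After 12 (gather 2 sulfur): rubber=2 sulfur=3
After 13 (consume 2 rubber): sulfur=3
After 14 (gather 2 rubber): rubber=2 sulfur=3
After 15 (gather 2 rubber): rubber=4 sulfur=3
After 16 (consume 4 rubber): sulfur=3
After 17 (gather 1 rubber): rubber=1 sulfur=3
After 18 (consume 2 sulfur): rubber=1 sulfur=1
After 19 (gather 5 sulfur): rubber=1 sulfur=6
After 20 (gather 3 sulfur): rubber=1 sulfur=9

Answer: rubber=1 sulfur=9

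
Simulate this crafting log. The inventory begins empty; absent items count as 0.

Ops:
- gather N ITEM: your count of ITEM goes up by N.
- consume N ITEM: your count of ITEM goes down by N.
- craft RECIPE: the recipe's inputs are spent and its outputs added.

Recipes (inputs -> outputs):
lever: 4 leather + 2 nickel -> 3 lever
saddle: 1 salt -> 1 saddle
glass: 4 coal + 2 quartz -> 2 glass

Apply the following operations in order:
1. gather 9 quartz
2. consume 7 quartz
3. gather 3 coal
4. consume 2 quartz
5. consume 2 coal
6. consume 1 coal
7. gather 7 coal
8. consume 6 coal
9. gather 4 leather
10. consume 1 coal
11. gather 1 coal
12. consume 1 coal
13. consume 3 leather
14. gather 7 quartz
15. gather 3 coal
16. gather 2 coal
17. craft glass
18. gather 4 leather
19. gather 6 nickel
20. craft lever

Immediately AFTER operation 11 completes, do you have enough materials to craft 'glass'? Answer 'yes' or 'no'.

After 1 (gather 9 quartz): quartz=9
After 2 (consume 7 quartz): quartz=2
After 3 (gather 3 coal): coal=3 quartz=2
After 4 (consume 2 quartz): coal=3
After 5 (consume 2 coal): coal=1
After 6 (consume 1 coal): (empty)
After 7 (gather 7 coal): coal=7
After 8 (consume 6 coal): coal=1
After 9 (gather 4 leather): coal=1 leather=4
After 10 (consume 1 coal): leather=4
After 11 (gather 1 coal): coal=1 leather=4

Answer: no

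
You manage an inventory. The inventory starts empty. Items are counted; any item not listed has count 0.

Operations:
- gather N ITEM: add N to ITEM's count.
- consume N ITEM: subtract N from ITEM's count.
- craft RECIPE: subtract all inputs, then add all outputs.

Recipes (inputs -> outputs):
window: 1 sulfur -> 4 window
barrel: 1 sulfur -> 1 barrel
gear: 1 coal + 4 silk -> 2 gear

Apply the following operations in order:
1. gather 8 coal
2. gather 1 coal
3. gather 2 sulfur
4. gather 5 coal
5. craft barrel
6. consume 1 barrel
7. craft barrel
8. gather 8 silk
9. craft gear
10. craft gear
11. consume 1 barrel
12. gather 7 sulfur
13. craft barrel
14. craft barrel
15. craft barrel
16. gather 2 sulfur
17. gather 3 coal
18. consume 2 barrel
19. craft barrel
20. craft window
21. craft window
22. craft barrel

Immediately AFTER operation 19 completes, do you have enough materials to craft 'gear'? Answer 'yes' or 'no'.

Answer: no

Derivation:
After 1 (gather 8 coal): coal=8
After 2 (gather 1 coal): coal=9
After 3 (gather 2 sulfur): coal=9 sulfur=2
After 4 (gather 5 coal): coal=14 sulfur=2
After 5 (craft barrel): barrel=1 coal=14 sulfur=1
After 6 (consume 1 barrel): coal=14 sulfur=1
After 7 (craft barrel): barrel=1 coal=14
After 8 (gather 8 silk): barrel=1 coal=14 silk=8
After 9 (craft gear): barrel=1 coal=13 gear=2 silk=4
After 10 (craft gear): barrel=1 coal=12 gear=4
After 11 (consume 1 barrel): coal=12 gear=4
After 12 (gather 7 sulfur): coal=12 gear=4 sulfur=7
After 13 (craft barrel): barrel=1 coal=12 gear=4 sulfur=6
After 14 (craft barrel): barrel=2 coal=12 gear=4 sulfur=5
After 15 (craft barrel): barrel=3 coal=12 gear=4 sulfur=4
After 16 (gather 2 sulfur): barrel=3 coal=12 gear=4 sulfur=6
After 17 (gather 3 coal): barrel=3 coal=15 gear=4 sulfur=6
After 18 (consume 2 barrel): barrel=1 coal=15 gear=4 sulfur=6
After 19 (craft barrel): barrel=2 coal=15 gear=4 sulfur=5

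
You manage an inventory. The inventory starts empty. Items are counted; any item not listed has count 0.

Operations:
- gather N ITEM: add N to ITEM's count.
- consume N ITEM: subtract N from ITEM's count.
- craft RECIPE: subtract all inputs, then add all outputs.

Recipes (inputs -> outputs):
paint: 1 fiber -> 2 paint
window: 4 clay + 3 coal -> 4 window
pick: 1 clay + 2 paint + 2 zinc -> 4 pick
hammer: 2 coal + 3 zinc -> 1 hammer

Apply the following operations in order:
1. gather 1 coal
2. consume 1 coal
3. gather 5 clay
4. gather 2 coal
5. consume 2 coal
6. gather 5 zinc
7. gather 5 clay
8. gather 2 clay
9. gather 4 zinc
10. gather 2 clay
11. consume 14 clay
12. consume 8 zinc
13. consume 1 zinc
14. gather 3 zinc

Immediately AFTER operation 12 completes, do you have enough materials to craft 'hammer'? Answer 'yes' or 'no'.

Answer: no

Derivation:
After 1 (gather 1 coal): coal=1
After 2 (consume 1 coal): (empty)
After 3 (gather 5 clay): clay=5
After 4 (gather 2 coal): clay=5 coal=2
After 5 (consume 2 coal): clay=5
After 6 (gather 5 zinc): clay=5 zinc=5
After 7 (gather 5 clay): clay=10 zinc=5
After 8 (gather 2 clay): clay=12 zinc=5
After 9 (gather 4 zinc): clay=12 zinc=9
After 10 (gather 2 clay): clay=14 zinc=9
After 11 (consume 14 clay): zinc=9
After 12 (consume 8 zinc): zinc=1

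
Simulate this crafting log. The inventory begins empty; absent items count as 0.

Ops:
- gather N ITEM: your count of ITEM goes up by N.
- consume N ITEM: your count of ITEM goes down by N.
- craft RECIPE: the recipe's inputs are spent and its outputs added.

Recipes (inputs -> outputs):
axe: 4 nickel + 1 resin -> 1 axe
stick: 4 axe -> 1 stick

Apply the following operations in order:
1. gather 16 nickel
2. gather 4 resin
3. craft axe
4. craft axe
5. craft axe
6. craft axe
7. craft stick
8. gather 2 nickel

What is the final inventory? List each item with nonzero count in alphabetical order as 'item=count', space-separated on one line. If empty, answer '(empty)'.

Answer: nickel=2 stick=1

Derivation:
After 1 (gather 16 nickel): nickel=16
After 2 (gather 4 resin): nickel=16 resin=4
After 3 (craft axe): axe=1 nickel=12 resin=3
After 4 (craft axe): axe=2 nickel=8 resin=2
After 5 (craft axe): axe=3 nickel=4 resin=1
After 6 (craft axe): axe=4
After 7 (craft stick): stick=1
After 8 (gather 2 nickel): nickel=2 stick=1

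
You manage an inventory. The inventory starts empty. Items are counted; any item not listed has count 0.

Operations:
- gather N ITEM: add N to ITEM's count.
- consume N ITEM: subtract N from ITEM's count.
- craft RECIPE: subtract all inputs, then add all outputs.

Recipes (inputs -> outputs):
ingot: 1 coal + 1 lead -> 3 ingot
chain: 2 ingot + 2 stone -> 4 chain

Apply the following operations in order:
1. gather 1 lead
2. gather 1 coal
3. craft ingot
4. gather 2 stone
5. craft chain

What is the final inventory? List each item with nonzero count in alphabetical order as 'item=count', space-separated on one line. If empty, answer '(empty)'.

Answer: chain=4 ingot=1

Derivation:
After 1 (gather 1 lead): lead=1
After 2 (gather 1 coal): coal=1 lead=1
After 3 (craft ingot): ingot=3
After 4 (gather 2 stone): ingot=3 stone=2
After 5 (craft chain): chain=4 ingot=1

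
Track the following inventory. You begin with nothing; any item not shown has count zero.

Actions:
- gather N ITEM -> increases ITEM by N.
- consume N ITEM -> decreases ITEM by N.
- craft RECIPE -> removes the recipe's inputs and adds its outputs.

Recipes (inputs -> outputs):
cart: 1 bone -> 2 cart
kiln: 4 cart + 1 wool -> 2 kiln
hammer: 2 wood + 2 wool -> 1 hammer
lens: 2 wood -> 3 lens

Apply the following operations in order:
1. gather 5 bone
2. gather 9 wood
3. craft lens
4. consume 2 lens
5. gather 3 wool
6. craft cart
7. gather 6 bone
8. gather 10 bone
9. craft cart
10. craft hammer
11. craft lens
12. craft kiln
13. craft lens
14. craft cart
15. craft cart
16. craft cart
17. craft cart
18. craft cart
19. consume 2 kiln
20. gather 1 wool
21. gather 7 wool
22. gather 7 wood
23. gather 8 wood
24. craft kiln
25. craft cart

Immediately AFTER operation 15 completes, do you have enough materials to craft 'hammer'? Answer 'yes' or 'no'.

Answer: no

Derivation:
After 1 (gather 5 bone): bone=5
After 2 (gather 9 wood): bone=5 wood=9
After 3 (craft lens): bone=5 lens=3 wood=7
After 4 (consume 2 lens): bone=5 lens=1 wood=7
After 5 (gather 3 wool): bone=5 lens=1 wood=7 wool=3
After 6 (craft cart): bone=4 cart=2 lens=1 wood=7 wool=3
After 7 (gather 6 bone): bone=10 cart=2 lens=1 wood=7 wool=3
After 8 (gather 10 bone): bone=20 cart=2 lens=1 wood=7 wool=3
After 9 (craft cart): bone=19 cart=4 lens=1 wood=7 wool=3
After 10 (craft hammer): bone=19 cart=4 hammer=1 lens=1 wood=5 wool=1
After 11 (craft lens): bone=19 cart=4 hammer=1 lens=4 wood=3 wool=1
After 12 (craft kiln): bone=19 hammer=1 kiln=2 lens=4 wood=3
After 13 (craft lens): bone=19 hammer=1 kiln=2 lens=7 wood=1
After 14 (craft cart): bone=18 cart=2 hammer=1 kiln=2 lens=7 wood=1
After 15 (craft cart): bone=17 cart=4 hammer=1 kiln=2 lens=7 wood=1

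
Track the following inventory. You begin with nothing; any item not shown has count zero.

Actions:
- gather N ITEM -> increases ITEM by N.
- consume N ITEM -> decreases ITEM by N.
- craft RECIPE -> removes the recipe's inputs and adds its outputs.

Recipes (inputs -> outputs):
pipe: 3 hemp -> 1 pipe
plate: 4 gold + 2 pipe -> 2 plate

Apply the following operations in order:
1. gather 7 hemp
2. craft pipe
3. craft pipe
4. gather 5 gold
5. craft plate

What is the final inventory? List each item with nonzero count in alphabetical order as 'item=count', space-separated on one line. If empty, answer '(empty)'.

Answer: gold=1 hemp=1 plate=2

Derivation:
After 1 (gather 7 hemp): hemp=7
After 2 (craft pipe): hemp=4 pipe=1
After 3 (craft pipe): hemp=1 pipe=2
After 4 (gather 5 gold): gold=5 hemp=1 pipe=2
After 5 (craft plate): gold=1 hemp=1 plate=2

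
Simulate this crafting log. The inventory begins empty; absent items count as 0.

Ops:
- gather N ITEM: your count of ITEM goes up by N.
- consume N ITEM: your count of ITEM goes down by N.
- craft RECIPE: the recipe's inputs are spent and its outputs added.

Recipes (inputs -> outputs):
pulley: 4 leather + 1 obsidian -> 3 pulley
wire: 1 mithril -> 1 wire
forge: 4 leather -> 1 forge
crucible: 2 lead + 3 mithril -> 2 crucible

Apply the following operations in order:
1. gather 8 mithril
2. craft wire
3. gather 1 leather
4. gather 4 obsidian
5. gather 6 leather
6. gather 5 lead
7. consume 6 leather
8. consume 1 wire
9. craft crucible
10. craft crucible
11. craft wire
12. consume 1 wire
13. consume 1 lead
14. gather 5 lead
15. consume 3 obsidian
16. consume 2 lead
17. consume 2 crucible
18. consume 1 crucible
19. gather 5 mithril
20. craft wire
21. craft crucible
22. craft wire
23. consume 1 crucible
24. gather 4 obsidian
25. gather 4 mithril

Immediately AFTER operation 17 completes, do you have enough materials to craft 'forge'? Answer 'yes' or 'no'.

After 1 (gather 8 mithril): mithril=8
After 2 (craft wire): mithril=7 wire=1
After 3 (gather 1 leather): leather=1 mithril=7 wire=1
After 4 (gather 4 obsidian): leather=1 mithril=7 obsidian=4 wire=1
After 5 (gather 6 leather): leather=7 mithril=7 obsidian=4 wire=1
After 6 (gather 5 lead): lead=5 leather=7 mithril=7 obsidian=4 wire=1
After 7 (consume 6 leather): lead=5 leather=1 mithril=7 obsidian=4 wire=1
After 8 (consume 1 wire): lead=5 leather=1 mithril=7 obsidian=4
After 9 (craft crucible): crucible=2 lead=3 leather=1 mithril=4 obsidian=4
After 10 (craft crucible): crucible=4 lead=1 leather=1 mithril=1 obsidian=4
After 11 (craft wire): crucible=4 lead=1 leather=1 obsidian=4 wire=1
After 12 (consume 1 wire): crucible=4 lead=1 leather=1 obsidian=4
After 13 (consume 1 lead): crucible=4 leather=1 obsidian=4
After 14 (gather 5 lead): crucible=4 lead=5 leather=1 obsidian=4
After 15 (consume 3 obsidian): crucible=4 lead=5 leather=1 obsidian=1
After 16 (consume 2 lead): crucible=4 lead=3 leather=1 obsidian=1
After 17 (consume 2 crucible): crucible=2 lead=3 leather=1 obsidian=1

Answer: no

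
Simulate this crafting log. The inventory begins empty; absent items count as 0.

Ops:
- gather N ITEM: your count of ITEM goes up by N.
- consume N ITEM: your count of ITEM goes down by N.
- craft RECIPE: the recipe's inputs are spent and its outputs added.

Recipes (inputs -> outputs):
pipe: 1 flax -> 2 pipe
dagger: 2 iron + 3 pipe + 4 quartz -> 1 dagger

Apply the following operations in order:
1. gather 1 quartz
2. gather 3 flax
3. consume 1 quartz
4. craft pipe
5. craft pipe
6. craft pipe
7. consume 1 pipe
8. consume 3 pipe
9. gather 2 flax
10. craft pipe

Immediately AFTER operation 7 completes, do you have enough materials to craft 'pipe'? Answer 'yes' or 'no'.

Answer: no

Derivation:
After 1 (gather 1 quartz): quartz=1
After 2 (gather 3 flax): flax=3 quartz=1
After 3 (consume 1 quartz): flax=3
After 4 (craft pipe): flax=2 pipe=2
After 5 (craft pipe): flax=1 pipe=4
After 6 (craft pipe): pipe=6
After 7 (consume 1 pipe): pipe=5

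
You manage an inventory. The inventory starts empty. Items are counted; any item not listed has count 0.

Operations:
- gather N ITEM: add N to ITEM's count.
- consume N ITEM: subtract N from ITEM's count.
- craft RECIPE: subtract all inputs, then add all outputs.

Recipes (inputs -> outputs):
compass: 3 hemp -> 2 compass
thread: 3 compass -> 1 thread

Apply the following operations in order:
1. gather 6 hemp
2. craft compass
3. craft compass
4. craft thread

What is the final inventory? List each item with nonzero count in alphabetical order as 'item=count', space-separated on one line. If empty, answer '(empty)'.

Answer: compass=1 thread=1

Derivation:
After 1 (gather 6 hemp): hemp=6
After 2 (craft compass): compass=2 hemp=3
After 3 (craft compass): compass=4
After 4 (craft thread): compass=1 thread=1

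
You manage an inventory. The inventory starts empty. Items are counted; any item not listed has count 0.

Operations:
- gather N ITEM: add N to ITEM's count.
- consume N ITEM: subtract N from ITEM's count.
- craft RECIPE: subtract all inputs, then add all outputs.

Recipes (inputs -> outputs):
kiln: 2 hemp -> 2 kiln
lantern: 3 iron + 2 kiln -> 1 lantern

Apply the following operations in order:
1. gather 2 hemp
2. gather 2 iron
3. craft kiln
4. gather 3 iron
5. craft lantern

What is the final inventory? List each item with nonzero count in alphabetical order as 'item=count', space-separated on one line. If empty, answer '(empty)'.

Answer: iron=2 lantern=1

Derivation:
After 1 (gather 2 hemp): hemp=2
After 2 (gather 2 iron): hemp=2 iron=2
After 3 (craft kiln): iron=2 kiln=2
After 4 (gather 3 iron): iron=5 kiln=2
After 5 (craft lantern): iron=2 lantern=1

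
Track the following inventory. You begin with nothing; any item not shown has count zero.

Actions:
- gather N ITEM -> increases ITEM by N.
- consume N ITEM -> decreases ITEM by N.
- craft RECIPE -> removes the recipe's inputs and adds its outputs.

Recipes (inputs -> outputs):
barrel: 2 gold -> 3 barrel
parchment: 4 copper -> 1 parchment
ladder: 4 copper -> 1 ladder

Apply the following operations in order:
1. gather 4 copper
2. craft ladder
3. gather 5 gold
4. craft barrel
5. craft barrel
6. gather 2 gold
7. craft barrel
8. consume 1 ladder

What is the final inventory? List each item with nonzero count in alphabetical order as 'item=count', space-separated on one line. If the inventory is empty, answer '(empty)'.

After 1 (gather 4 copper): copper=4
After 2 (craft ladder): ladder=1
After 3 (gather 5 gold): gold=5 ladder=1
After 4 (craft barrel): barrel=3 gold=3 ladder=1
After 5 (craft barrel): barrel=6 gold=1 ladder=1
After 6 (gather 2 gold): barrel=6 gold=3 ladder=1
After 7 (craft barrel): barrel=9 gold=1 ladder=1
After 8 (consume 1 ladder): barrel=9 gold=1

Answer: barrel=9 gold=1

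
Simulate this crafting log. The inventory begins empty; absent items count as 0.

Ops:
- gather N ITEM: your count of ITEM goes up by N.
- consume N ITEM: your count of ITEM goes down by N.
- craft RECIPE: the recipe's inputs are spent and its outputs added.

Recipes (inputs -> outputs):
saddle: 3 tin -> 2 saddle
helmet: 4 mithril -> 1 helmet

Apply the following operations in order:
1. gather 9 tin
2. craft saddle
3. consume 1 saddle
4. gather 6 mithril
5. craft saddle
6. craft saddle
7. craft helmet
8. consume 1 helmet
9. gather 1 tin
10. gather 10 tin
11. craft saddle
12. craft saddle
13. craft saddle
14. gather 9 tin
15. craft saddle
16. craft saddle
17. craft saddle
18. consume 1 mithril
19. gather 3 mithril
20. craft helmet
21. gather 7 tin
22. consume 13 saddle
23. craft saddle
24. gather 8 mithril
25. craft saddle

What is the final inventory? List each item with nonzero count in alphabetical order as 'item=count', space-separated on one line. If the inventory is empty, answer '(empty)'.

Answer: helmet=1 mithril=8 saddle=8 tin=3

Derivation:
After 1 (gather 9 tin): tin=9
After 2 (craft saddle): saddle=2 tin=6
After 3 (consume 1 saddle): saddle=1 tin=6
After 4 (gather 6 mithril): mithril=6 saddle=1 tin=6
After 5 (craft saddle): mithril=6 saddle=3 tin=3
After 6 (craft saddle): mithril=6 saddle=5
After 7 (craft helmet): helmet=1 mithril=2 saddle=5
After 8 (consume 1 helmet): mithril=2 saddle=5
After 9 (gather 1 tin): mithril=2 saddle=5 tin=1
After 10 (gather 10 tin): mithril=2 saddle=5 tin=11
After 11 (craft saddle): mithril=2 saddle=7 tin=8
After 12 (craft saddle): mithril=2 saddle=9 tin=5
After 13 (craft saddle): mithril=2 saddle=11 tin=2
After 14 (gather 9 tin): mithril=2 saddle=11 tin=11
After 15 (craft saddle): mithril=2 saddle=13 tin=8
After 16 (craft saddle): mithril=2 saddle=15 tin=5
After 17 (craft saddle): mithril=2 saddle=17 tin=2
After 18 (consume 1 mithril): mithril=1 saddle=17 tin=2
After 19 (gather 3 mithril): mithril=4 saddle=17 tin=2
After 20 (craft helmet): helmet=1 saddle=17 tin=2
After 21 (gather 7 tin): helmet=1 saddle=17 tin=9
After 22 (consume 13 saddle): helmet=1 saddle=4 tin=9
After 23 (craft saddle): helmet=1 saddle=6 tin=6
After 24 (gather 8 mithril): helmet=1 mithril=8 saddle=6 tin=6
After 25 (craft saddle): helmet=1 mithril=8 saddle=8 tin=3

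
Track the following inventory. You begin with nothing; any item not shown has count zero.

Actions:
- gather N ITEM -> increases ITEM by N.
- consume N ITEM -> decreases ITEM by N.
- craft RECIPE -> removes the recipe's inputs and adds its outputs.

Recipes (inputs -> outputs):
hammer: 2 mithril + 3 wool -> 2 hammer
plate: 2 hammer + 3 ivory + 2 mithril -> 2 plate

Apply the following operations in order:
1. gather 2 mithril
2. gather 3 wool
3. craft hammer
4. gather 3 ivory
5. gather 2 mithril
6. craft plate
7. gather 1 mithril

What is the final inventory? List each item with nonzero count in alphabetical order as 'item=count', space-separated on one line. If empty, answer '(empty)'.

Answer: mithril=1 plate=2

Derivation:
After 1 (gather 2 mithril): mithril=2
After 2 (gather 3 wool): mithril=2 wool=3
After 3 (craft hammer): hammer=2
After 4 (gather 3 ivory): hammer=2 ivory=3
After 5 (gather 2 mithril): hammer=2 ivory=3 mithril=2
After 6 (craft plate): plate=2
After 7 (gather 1 mithril): mithril=1 plate=2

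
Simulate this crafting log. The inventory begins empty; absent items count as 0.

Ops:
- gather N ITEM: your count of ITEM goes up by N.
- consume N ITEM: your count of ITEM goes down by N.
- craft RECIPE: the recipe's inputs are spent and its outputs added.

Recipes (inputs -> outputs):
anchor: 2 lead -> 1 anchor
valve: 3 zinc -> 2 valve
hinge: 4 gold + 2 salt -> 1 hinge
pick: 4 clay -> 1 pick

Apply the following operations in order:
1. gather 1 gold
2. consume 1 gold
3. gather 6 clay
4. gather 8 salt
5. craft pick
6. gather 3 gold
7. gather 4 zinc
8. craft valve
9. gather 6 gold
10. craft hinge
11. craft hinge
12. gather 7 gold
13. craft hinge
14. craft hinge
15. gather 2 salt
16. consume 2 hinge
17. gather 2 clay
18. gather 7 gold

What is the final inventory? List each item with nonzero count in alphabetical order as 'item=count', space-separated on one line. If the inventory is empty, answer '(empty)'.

Answer: clay=4 gold=7 hinge=2 pick=1 salt=2 valve=2 zinc=1

Derivation:
After 1 (gather 1 gold): gold=1
After 2 (consume 1 gold): (empty)
After 3 (gather 6 clay): clay=6
After 4 (gather 8 salt): clay=6 salt=8
After 5 (craft pick): clay=2 pick=1 salt=8
After 6 (gather 3 gold): clay=2 gold=3 pick=1 salt=8
After 7 (gather 4 zinc): clay=2 gold=3 pick=1 salt=8 zinc=4
After 8 (craft valve): clay=2 gold=3 pick=1 salt=8 valve=2 zinc=1
After 9 (gather 6 gold): clay=2 gold=9 pick=1 salt=8 valve=2 zinc=1
After 10 (craft hinge): clay=2 gold=5 hinge=1 pick=1 salt=6 valve=2 zinc=1
After 11 (craft hinge): clay=2 gold=1 hinge=2 pick=1 salt=4 valve=2 zinc=1
After 12 (gather 7 gold): clay=2 gold=8 hinge=2 pick=1 salt=4 valve=2 zinc=1
After 13 (craft hinge): clay=2 gold=4 hinge=3 pick=1 salt=2 valve=2 zinc=1
After 14 (craft hinge): clay=2 hinge=4 pick=1 valve=2 zinc=1
After 15 (gather 2 salt): clay=2 hinge=4 pick=1 salt=2 valve=2 zinc=1
After 16 (consume 2 hinge): clay=2 hinge=2 pick=1 salt=2 valve=2 zinc=1
After 17 (gather 2 clay): clay=4 hinge=2 pick=1 salt=2 valve=2 zinc=1
After 18 (gather 7 gold): clay=4 gold=7 hinge=2 pick=1 salt=2 valve=2 zinc=1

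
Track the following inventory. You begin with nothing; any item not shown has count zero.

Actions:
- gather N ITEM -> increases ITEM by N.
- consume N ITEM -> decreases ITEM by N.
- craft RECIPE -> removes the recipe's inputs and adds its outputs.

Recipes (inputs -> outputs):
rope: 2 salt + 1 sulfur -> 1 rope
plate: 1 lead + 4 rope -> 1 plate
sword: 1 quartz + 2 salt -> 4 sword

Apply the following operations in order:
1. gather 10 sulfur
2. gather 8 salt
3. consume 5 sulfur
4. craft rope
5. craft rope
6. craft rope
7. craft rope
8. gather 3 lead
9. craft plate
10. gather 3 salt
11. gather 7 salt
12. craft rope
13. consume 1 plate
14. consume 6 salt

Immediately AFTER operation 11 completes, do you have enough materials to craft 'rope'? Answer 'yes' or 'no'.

After 1 (gather 10 sulfur): sulfur=10
After 2 (gather 8 salt): salt=8 sulfur=10
After 3 (consume 5 sulfur): salt=8 sulfur=5
After 4 (craft rope): rope=1 salt=6 sulfur=4
After 5 (craft rope): rope=2 salt=4 sulfur=3
After 6 (craft rope): rope=3 salt=2 sulfur=2
After 7 (craft rope): rope=4 sulfur=1
After 8 (gather 3 lead): lead=3 rope=4 sulfur=1
After 9 (craft plate): lead=2 plate=1 sulfur=1
After 10 (gather 3 salt): lead=2 plate=1 salt=3 sulfur=1
After 11 (gather 7 salt): lead=2 plate=1 salt=10 sulfur=1

Answer: yes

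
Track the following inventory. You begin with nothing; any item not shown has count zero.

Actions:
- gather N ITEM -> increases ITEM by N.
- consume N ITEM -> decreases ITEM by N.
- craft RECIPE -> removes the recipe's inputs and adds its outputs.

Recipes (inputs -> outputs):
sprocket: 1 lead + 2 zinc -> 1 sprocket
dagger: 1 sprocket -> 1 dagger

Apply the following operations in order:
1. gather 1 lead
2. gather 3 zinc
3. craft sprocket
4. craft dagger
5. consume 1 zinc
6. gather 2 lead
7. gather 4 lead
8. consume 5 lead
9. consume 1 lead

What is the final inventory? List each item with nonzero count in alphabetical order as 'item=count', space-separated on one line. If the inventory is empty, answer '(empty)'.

Answer: dagger=1

Derivation:
After 1 (gather 1 lead): lead=1
After 2 (gather 3 zinc): lead=1 zinc=3
After 3 (craft sprocket): sprocket=1 zinc=1
After 4 (craft dagger): dagger=1 zinc=1
After 5 (consume 1 zinc): dagger=1
After 6 (gather 2 lead): dagger=1 lead=2
After 7 (gather 4 lead): dagger=1 lead=6
After 8 (consume 5 lead): dagger=1 lead=1
After 9 (consume 1 lead): dagger=1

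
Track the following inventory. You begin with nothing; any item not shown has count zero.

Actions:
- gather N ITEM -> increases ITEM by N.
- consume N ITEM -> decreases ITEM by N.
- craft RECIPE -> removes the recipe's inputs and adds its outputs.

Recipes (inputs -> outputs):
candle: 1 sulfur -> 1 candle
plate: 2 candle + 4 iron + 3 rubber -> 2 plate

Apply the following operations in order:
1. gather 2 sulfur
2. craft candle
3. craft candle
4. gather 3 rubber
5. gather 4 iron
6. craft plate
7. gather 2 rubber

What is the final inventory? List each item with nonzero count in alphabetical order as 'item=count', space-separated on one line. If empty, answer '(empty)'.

Answer: plate=2 rubber=2

Derivation:
After 1 (gather 2 sulfur): sulfur=2
After 2 (craft candle): candle=1 sulfur=1
After 3 (craft candle): candle=2
After 4 (gather 3 rubber): candle=2 rubber=3
After 5 (gather 4 iron): candle=2 iron=4 rubber=3
After 6 (craft plate): plate=2
After 7 (gather 2 rubber): plate=2 rubber=2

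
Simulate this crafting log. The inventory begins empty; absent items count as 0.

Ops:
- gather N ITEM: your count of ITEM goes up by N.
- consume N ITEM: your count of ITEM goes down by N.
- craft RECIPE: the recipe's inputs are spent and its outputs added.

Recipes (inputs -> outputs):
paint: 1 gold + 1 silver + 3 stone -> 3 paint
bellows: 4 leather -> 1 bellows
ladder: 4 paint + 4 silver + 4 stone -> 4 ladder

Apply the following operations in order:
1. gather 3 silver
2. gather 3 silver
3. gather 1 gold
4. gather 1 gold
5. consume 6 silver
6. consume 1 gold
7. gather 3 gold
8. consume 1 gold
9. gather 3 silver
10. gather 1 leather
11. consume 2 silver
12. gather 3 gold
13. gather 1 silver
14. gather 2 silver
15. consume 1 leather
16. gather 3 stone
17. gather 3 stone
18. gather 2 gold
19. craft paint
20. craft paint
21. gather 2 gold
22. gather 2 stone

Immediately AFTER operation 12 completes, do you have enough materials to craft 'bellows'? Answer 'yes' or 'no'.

After 1 (gather 3 silver): silver=3
After 2 (gather 3 silver): silver=6
After 3 (gather 1 gold): gold=1 silver=6
After 4 (gather 1 gold): gold=2 silver=6
After 5 (consume 6 silver): gold=2
After 6 (consume 1 gold): gold=1
After 7 (gather 3 gold): gold=4
After 8 (consume 1 gold): gold=3
After 9 (gather 3 silver): gold=3 silver=3
After 10 (gather 1 leather): gold=3 leather=1 silver=3
After 11 (consume 2 silver): gold=3 leather=1 silver=1
After 12 (gather 3 gold): gold=6 leather=1 silver=1

Answer: no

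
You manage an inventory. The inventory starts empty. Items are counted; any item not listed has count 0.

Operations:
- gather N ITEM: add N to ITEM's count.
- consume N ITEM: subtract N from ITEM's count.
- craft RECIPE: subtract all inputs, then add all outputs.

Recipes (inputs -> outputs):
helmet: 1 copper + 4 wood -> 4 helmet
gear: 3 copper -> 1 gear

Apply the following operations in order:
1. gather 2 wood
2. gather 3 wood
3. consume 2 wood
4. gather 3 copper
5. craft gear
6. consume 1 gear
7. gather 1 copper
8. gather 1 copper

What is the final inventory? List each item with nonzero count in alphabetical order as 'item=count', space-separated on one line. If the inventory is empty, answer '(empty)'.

After 1 (gather 2 wood): wood=2
After 2 (gather 3 wood): wood=5
After 3 (consume 2 wood): wood=3
After 4 (gather 3 copper): copper=3 wood=3
After 5 (craft gear): gear=1 wood=3
After 6 (consume 1 gear): wood=3
After 7 (gather 1 copper): copper=1 wood=3
After 8 (gather 1 copper): copper=2 wood=3

Answer: copper=2 wood=3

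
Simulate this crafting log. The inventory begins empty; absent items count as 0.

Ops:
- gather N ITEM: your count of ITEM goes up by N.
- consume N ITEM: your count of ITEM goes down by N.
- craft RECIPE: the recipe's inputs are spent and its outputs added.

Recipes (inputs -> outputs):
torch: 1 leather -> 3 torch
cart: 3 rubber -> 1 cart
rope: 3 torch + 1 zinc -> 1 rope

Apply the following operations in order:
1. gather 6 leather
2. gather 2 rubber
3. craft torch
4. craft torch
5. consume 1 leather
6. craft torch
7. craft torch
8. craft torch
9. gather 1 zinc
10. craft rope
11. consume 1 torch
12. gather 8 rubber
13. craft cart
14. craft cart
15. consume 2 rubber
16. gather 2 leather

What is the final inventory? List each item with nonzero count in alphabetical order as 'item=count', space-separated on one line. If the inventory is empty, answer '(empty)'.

After 1 (gather 6 leather): leather=6
After 2 (gather 2 rubber): leather=6 rubber=2
After 3 (craft torch): leather=5 rubber=2 torch=3
After 4 (craft torch): leather=4 rubber=2 torch=6
After 5 (consume 1 leather): leather=3 rubber=2 torch=6
After 6 (craft torch): leather=2 rubber=2 torch=9
After 7 (craft torch): leather=1 rubber=2 torch=12
After 8 (craft torch): rubber=2 torch=15
After 9 (gather 1 zinc): rubber=2 torch=15 zinc=1
After 10 (craft rope): rope=1 rubber=2 torch=12
After 11 (consume 1 torch): rope=1 rubber=2 torch=11
After 12 (gather 8 rubber): rope=1 rubber=10 torch=11
After 13 (craft cart): cart=1 rope=1 rubber=7 torch=11
After 14 (craft cart): cart=2 rope=1 rubber=4 torch=11
After 15 (consume 2 rubber): cart=2 rope=1 rubber=2 torch=11
After 16 (gather 2 leather): cart=2 leather=2 rope=1 rubber=2 torch=11

Answer: cart=2 leather=2 rope=1 rubber=2 torch=11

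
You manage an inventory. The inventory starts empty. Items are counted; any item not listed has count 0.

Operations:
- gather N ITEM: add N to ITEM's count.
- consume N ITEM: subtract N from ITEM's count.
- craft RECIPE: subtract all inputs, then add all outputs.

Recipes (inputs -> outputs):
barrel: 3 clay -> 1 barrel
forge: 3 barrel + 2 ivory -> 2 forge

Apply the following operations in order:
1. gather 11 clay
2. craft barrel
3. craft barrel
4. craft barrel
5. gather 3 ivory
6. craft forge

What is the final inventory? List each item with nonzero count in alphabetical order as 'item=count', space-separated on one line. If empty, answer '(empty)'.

Answer: clay=2 forge=2 ivory=1

Derivation:
After 1 (gather 11 clay): clay=11
After 2 (craft barrel): barrel=1 clay=8
After 3 (craft barrel): barrel=2 clay=5
After 4 (craft barrel): barrel=3 clay=2
After 5 (gather 3 ivory): barrel=3 clay=2 ivory=3
After 6 (craft forge): clay=2 forge=2 ivory=1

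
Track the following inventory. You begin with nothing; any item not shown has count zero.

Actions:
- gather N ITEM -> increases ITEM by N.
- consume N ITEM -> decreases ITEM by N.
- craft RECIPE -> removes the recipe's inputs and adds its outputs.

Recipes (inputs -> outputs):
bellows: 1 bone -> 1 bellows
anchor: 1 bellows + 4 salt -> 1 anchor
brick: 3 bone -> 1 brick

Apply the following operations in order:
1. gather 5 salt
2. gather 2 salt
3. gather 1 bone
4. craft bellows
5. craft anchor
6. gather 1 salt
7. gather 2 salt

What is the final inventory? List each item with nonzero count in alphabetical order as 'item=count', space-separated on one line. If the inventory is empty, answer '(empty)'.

After 1 (gather 5 salt): salt=5
After 2 (gather 2 salt): salt=7
After 3 (gather 1 bone): bone=1 salt=7
After 4 (craft bellows): bellows=1 salt=7
After 5 (craft anchor): anchor=1 salt=3
After 6 (gather 1 salt): anchor=1 salt=4
After 7 (gather 2 salt): anchor=1 salt=6

Answer: anchor=1 salt=6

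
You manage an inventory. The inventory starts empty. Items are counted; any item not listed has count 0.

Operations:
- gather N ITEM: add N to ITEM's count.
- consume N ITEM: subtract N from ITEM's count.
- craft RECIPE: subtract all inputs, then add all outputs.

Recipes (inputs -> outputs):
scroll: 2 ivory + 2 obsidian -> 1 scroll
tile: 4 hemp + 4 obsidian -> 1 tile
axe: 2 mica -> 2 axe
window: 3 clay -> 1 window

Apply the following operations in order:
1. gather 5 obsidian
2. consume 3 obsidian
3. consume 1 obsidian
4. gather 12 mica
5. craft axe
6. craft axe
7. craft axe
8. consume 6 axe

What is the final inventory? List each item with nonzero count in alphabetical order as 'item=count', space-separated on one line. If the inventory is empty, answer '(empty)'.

Answer: mica=6 obsidian=1

Derivation:
After 1 (gather 5 obsidian): obsidian=5
After 2 (consume 3 obsidian): obsidian=2
After 3 (consume 1 obsidian): obsidian=1
After 4 (gather 12 mica): mica=12 obsidian=1
After 5 (craft axe): axe=2 mica=10 obsidian=1
After 6 (craft axe): axe=4 mica=8 obsidian=1
After 7 (craft axe): axe=6 mica=6 obsidian=1
After 8 (consume 6 axe): mica=6 obsidian=1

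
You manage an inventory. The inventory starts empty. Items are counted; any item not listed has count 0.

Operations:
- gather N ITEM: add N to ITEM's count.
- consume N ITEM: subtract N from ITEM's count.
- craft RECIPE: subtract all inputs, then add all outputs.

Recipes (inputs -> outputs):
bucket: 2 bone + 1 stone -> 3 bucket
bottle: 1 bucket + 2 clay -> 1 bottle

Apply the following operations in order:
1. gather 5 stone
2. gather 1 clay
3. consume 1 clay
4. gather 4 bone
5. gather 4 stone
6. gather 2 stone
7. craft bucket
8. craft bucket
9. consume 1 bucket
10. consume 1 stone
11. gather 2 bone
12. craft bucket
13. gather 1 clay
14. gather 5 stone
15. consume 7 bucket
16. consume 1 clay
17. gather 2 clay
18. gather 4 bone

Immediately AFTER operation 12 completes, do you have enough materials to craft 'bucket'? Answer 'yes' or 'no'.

Answer: no

Derivation:
After 1 (gather 5 stone): stone=5
After 2 (gather 1 clay): clay=1 stone=5
After 3 (consume 1 clay): stone=5
After 4 (gather 4 bone): bone=4 stone=5
After 5 (gather 4 stone): bone=4 stone=9
After 6 (gather 2 stone): bone=4 stone=11
After 7 (craft bucket): bone=2 bucket=3 stone=10
After 8 (craft bucket): bucket=6 stone=9
After 9 (consume 1 bucket): bucket=5 stone=9
After 10 (consume 1 stone): bucket=5 stone=8
After 11 (gather 2 bone): bone=2 bucket=5 stone=8
After 12 (craft bucket): bucket=8 stone=7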